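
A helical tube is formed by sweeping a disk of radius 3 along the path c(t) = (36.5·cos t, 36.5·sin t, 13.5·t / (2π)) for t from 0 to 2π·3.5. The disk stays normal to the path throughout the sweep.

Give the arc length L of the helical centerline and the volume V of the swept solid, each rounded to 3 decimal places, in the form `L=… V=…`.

L=804.066 V=22734.442

2πR = 2π·36.5 = 229.336264
per-turn = √(229.336264² + 13.5²) = √(52595.1219 + 182.25) = √52777.3719 = 229.733262
L = 3.5 × 229.733262 = 804.066418
V = π·3² × L = 28.274334 × 804.066418 = 22734.442377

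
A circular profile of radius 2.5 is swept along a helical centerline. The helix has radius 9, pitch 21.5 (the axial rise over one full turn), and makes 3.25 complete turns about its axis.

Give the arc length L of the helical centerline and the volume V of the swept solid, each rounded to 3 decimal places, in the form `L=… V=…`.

L=196.618 V=3860.592

2πR = 2π·9 = 56.548668
per-turn = √(56.548668² + 21.5²) = √(3197.7518 + 462.25) = √3660.0018 = 60.497949
L = 3.25 × 60.497949 = 196.618334
V = π·2.5² × L = 19.634954 × 196.618334 = 3860.591961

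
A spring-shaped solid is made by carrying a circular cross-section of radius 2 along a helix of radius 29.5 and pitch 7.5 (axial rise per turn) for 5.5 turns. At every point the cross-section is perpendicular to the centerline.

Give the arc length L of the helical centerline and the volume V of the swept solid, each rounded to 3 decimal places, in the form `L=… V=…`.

L=1020.281 V=12821.230

2πR = 2π·29.5 = 185.353967
per-turn = √(185.353967² + 7.5²) = √(34356.0929 + 56.25) = √34412.3429 = 185.505641
L = 5.5 × 185.505641 = 1020.281027
V = π·2² × L = 12.566371 × 1020.281027 = 12821.229512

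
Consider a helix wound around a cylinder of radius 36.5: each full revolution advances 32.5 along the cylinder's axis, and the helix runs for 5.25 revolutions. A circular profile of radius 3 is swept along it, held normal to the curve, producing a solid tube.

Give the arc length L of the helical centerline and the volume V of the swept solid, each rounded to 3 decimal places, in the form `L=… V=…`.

L=1216.045 V=34382.868

2πR = 2π·36.5 = 229.336264
per-turn = √(229.336264² + 32.5²) = √(52595.1219 + 1056.25) = √53651.3719 = 231.627658
L = 5.25 × 231.627658 = 1216.045203
V = π·3² × L = 28.274334 × 1216.045203 = 34382.868097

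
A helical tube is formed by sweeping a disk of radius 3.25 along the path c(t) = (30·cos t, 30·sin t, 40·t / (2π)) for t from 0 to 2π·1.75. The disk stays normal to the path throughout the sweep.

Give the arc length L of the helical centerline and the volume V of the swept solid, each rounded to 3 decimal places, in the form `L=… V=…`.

L=337.213 V=11189.753

2πR = 2π·30 = 188.495559
per-turn = √(188.495559² + 40²) = √(35530.5758 + 1600) = √37130.5758 = 192.692957
L = 1.75 × 192.692957 = 337.212676
V = π·3.25² × L = 33.183072 × 337.212676 = 11189.752627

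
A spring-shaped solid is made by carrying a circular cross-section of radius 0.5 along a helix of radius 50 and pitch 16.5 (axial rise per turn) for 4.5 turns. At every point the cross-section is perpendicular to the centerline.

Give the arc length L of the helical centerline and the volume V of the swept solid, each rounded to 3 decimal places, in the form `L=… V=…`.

2πR = 2π·50 = 314.159265
per-turn = √(314.159265² + 16.5²) = √(98696.0440 + 272.25) = √98968.2940 = 314.592266
L = 4.5 × 314.592266 = 1415.665198
V = π·0.5² × L = 0.785398 × 1415.665198 = 1111.860847

L=1415.665 V=1111.861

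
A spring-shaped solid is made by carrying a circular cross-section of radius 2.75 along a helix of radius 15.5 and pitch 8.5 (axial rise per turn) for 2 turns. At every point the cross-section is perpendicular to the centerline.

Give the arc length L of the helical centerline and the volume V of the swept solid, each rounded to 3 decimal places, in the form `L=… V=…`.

L=195.519 V=4645.203

2πR = 2π·15.5 = 97.389372
per-turn = √(97.389372² + 8.5²) = √(9484.6898 + 72.25) = √9556.9398 = 97.759602
L = 2 × 97.759602 = 195.519204
V = π·2.75² × L = 23.758294 × 195.519204 = 4645.202829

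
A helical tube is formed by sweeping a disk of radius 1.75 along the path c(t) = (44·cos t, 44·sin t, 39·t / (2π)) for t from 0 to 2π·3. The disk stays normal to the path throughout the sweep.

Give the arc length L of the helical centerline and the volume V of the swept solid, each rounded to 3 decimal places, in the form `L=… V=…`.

2πR = 2π·44 = 276.460154
per-turn = √(276.460154² + 39²) = √(76430.2165 + 1521) = √77951.2165 = 279.197451
L = 3 × 279.197451 = 837.592352
V = π·1.75² × L = 9.621128 × 837.592352 = 8058.582814

L=837.592 V=8058.583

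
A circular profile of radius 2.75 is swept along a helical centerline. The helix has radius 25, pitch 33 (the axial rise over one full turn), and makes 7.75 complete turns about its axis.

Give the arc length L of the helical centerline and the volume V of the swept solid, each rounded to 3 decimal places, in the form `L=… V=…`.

L=1243.942 V=29553.932

2πR = 2π·25 = 157.079633
per-turn = √(157.079633² + 33²) = √(24674.0110 + 1089) = √25763.0110 = 160.508601
L = 7.75 × 160.508601 = 1243.941658
V = π·2.75² × L = 23.758294 × 1243.941658 = 29553.932179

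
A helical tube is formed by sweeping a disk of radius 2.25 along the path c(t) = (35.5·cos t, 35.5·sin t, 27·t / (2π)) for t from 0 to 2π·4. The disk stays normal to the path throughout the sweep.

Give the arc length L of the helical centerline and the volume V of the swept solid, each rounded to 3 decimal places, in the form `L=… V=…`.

L=898.725 V=14293.605

2πR = 2π·35.5 = 223.053078
per-turn = √(223.053078² + 27²) = √(49752.6758 + 729) = √50481.6758 = 224.681276
L = 4 × 224.681276 = 898.725104
V = π·2.25² × L = 15.904313 × 898.725104 = 14293.605183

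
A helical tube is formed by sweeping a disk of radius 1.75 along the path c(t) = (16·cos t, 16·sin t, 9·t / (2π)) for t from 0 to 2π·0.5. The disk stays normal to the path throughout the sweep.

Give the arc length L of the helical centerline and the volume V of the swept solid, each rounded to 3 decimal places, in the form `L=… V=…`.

L=50.467 V=485.545

2πR = 2π·16 = 100.530965
per-turn = √(100.530965² + 9²) = √(10106.4749 + 81) = √10187.4749 = 100.933022
L = 0.5 × 100.933022 = 50.466511
V = π·1.75² × L = 9.621128 × 50.466511 = 485.544736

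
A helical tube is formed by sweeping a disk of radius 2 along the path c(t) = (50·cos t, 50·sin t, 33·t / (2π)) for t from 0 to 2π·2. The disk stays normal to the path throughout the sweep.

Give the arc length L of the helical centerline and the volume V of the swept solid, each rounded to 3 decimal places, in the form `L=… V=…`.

2πR = 2π·50 = 314.159265
per-turn = √(314.159265² + 33²) = √(98696.0440 + 1089) = √99785.0440 = 315.887708
L = 2 × 315.887708 = 631.775416
V = π·2² × L = 12.566371 × 631.775416 = 7939.124020

L=631.775 V=7939.124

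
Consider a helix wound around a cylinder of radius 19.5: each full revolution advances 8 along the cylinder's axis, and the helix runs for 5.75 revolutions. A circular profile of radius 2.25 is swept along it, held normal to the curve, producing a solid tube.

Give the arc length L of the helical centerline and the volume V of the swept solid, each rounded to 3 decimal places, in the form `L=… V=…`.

2πR = 2π·19.5 = 122.522113
per-turn = √(122.522113² + 8²) = √(15011.6683 + 64) = √15075.6683 = 122.783013
L = 5.75 × 122.783013 = 706.002325
V = π·2.25² × L = 15.904313 × 706.002325 = 11228.481821

L=706.002 V=11228.482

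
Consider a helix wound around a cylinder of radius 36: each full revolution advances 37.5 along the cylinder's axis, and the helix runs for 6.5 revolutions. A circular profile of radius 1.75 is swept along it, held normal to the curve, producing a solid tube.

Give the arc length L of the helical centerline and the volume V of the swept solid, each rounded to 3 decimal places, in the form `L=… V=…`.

2πR = 2π·36 = 226.194671
per-turn = √(226.194671² + 37.5²) = √(51164.0292 + 1406.25) = √52570.2792 = 229.282095
L = 6.5 × 229.282095 = 1490.333619
V = π·1.75² × L = 9.621128 × 1490.333619 = 14338.689771

L=1490.334 V=14338.690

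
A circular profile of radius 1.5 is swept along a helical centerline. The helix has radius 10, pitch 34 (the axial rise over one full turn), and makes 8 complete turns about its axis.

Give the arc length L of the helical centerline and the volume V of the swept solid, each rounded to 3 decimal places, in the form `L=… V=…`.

L=571.529 V=4039.903

2πR = 2π·10 = 62.831853
per-turn = √(62.831853² + 34²) = √(3947.8418 + 1156) = √5103.8418 = 71.441177
L = 8 × 71.441177 = 571.529415
V = π·1.5² × L = 7.068583 × 571.529415 = 4039.903379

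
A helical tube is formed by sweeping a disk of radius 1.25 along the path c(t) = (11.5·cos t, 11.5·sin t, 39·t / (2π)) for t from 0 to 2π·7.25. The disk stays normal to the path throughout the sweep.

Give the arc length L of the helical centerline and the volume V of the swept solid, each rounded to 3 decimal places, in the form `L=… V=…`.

L=595.296 V=2922.153

2πR = 2π·11.5 = 72.256631
per-turn = √(72.256631² + 39²) = √(5221.0207 + 1521) = √6742.0207 = 82.109809
L = 7.25 × 82.109809 = 595.296115
V = π·1.25² × L = 4.908739 × 595.296115 = 2922.152971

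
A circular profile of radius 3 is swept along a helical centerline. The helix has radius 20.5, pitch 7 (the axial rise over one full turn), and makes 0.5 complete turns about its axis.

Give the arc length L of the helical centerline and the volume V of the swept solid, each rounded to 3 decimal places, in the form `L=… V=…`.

L=64.498 V=1823.629

2πR = 2π·20.5 = 128.805299
per-turn = √(128.805299² + 7²) = √(16590.8050 + 49) = √16639.8050 = 128.995368
L = 0.5 × 128.995368 = 64.497684
V = π·3² × L = 28.274334 × 64.497684 = 1823.629054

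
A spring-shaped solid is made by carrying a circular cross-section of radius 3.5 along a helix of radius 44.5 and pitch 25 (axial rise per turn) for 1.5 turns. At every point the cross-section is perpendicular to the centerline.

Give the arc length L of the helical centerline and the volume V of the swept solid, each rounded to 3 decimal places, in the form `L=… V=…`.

2πR = 2π·44.5 = 279.601746
per-turn = √(279.601746² + 25²) = √(78177.1365 + 625) = √78802.1365 = 280.717182
L = 1.5 × 280.717182 = 421.075774
V = π·3.5² × L = 38.484510 × 421.075774 = 16204.894819

L=421.076 V=16204.895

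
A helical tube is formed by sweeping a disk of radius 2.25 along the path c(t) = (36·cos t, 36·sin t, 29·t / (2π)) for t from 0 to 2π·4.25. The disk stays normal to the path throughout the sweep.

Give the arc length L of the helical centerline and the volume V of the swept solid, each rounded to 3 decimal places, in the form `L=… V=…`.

L=969.196 V=15414.396

2πR = 2π·36 = 226.194671
per-turn = √(226.194671² + 29²) = √(51164.0292 + 841) = √52005.0292 = 228.046112
L = 4.25 × 228.046112 = 969.195976
V = π·2.25² × L = 15.904313 × 969.195976 = 15414.395978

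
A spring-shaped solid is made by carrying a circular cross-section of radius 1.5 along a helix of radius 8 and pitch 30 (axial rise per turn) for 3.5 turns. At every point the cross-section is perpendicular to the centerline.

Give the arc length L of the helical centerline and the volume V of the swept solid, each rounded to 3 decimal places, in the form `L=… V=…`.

2πR = 2π·8 = 50.265482
per-turn = √(50.265482² + 30²) = √(2526.6187 + 900) = √3426.6187 = 58.537328
L = 3.5 × 58.537328 = 204.880647
V = π·1.5² × L = 7.068583 × 204.880647 = 1448.215953

L=204.881 V=1448.216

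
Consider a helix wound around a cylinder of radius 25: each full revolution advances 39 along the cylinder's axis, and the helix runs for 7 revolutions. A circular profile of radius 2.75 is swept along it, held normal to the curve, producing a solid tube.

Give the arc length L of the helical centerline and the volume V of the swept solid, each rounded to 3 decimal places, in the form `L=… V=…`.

2πR = 2π·25 = 157.079633
per-turn = √(157.079633² + 39²) = √(24674.0110 + 1521) = √26195.0110 = 161.848729
L = 7 × 161.848729 = 1132.941101
V = π·2.75² × L = 23.758294 × 1132.941101 = 26916.748272

L=1132.941 V=26916.748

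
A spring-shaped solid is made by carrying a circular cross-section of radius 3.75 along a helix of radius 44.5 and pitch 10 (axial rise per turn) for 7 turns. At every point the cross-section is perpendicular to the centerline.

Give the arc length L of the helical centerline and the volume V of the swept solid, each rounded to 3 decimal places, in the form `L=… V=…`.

2πR = 2π·44.5 = 279.601746
per-turn = √(279.601746² + 10²) = √(78177.1365 + 100) = √78277.1365 = 279.780515
L = 7 × 279.780515 = 1958.463604
V = π·3.75² × L = 44.178647 × 1958.463604 = 86522.271600

L=1958.464 V=86522.272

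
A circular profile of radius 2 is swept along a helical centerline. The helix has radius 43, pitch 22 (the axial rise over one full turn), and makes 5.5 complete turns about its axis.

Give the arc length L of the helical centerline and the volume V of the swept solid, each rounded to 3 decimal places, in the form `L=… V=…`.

2πR = 2π·43 = 270.176968
per-turn = √(270.176968² + 22²) = √(72995.5942 + 484) = √73479.5942 = 271.071198
L = 5.5 × 271.071198 = 1490.891587
V = π·2² × L = 12.566371 × 1490.891587 = 18735.096223

L=1490.892 V=18735.096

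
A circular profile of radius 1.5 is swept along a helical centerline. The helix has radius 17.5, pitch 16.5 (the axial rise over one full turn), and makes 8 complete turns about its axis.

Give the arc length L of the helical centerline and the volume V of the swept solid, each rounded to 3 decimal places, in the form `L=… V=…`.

L=889.495 V=6287.468

2πR = 2π·17.5 = 109.955743
per-turn = √(109.955743² + 16.5²) = √(12090.2654 + 272.25) = √12362.5154 = 111.186849
L = 8 × 111.186849 = 889.494792
V = π·1.5² × L = 7.068583 × 889.494792 = 6287.468184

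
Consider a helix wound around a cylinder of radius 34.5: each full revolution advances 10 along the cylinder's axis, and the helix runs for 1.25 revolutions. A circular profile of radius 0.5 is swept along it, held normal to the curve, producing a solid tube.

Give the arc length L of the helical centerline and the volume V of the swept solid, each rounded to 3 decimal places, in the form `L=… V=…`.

L=271.251 V=213.040

2πR = 2π·34.5 = 216.769893
per-turn = √(216.769893² + 10²) = √(46989.1866 + 100) = √47089.1866 = 217.000430
L = 1.25 × 217.000430 = 271.250537
V = π·0.5² × L = 0.785398 × 271.250537 = 213.039674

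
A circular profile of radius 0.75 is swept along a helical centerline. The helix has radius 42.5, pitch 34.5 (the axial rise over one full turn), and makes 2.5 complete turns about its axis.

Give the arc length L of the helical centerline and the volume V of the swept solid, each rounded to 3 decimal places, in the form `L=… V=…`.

L=673.137 V=1189.531

2πR = 2π·42.5 = 267.035376
per-turn = √(267.035376² + 34.5²) = √(71307.8918 + 1190.25) = √72498.1418 = 269.254790
L = 2.5 × 269.254790 = 673.136974
V = π·0.75² × L = 1.767146 × 673.136974 = 1189.531223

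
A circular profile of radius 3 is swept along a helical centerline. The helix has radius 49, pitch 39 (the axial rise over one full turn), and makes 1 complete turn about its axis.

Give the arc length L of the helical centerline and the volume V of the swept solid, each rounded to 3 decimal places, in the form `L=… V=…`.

2πR = 2π·49 = 307.876080
per-turn = √(307.876080² + 39²) = √(94787.6807 + 1521) = √96308.6807 = 310.336399
L = 1 × 310.336399 = 310.336399
V = π·3² × L = 28.274334 × 310.336399 = 8774.554967

L=310.336 V=8774.555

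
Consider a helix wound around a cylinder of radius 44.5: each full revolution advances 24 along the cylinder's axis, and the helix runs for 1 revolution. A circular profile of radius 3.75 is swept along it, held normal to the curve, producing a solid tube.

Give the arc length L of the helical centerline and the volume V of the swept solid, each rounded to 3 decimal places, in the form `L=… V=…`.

L=280.630 V=12397.849

2πR = 2π·44.5 = 279.601746
per-turn = √(279.601746² + 24²) = √(78177.1365 + 576) = √78753.1365 = 280.629892
L = 1 × 280.629892 = 280.629892
V = π·3.75² × L = 44.178647 × 280.629892 = 12397.848864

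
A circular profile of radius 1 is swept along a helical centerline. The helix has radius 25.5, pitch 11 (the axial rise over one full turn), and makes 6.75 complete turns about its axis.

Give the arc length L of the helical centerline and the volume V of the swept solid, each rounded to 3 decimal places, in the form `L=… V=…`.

2πR = 2π·25.5 = 160.221225
per-turn = √(160.221225² + 11²) = √(25670.8410 + 121) = √25791.8410 = 160.598384
L = 6.75 × 160.598384 = 1084.039094
V = π·1² × L = 3.141593 × 1084.039094 = 3405.609254

L=1084.039 V=3405.609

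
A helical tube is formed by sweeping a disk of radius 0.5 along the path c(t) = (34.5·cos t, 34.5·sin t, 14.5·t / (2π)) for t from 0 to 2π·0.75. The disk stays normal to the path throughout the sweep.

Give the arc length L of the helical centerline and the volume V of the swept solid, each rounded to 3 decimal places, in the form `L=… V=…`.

L=162.941 V=127.973

2πR = 2π·34.5 = 216.769893
per-turn = √(216.769893² + 14.5²) = √(46989.1866 + 210.25) = √47199.4366 = 217.254313
L = 0.75 × 217.254313 = 162.940735
V = π·0.5² × L = 0.785398 × 162.940735 = 127.973354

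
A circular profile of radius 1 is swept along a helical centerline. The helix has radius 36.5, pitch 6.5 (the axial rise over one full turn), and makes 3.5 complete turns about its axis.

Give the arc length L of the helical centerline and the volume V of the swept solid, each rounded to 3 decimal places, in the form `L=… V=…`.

2πR = 2π·36.5 = 229.336264
per-turn = √(229.336264² + 6.5²) = √(52595.1219 + 42.25) = √52637.3719 = 229.428359
L = 3.5 × 229.428359 = 802.999256
V = π·1² × L = 3.141593 × 802.999256 = 2522.696564

L=802.999 V=2522.697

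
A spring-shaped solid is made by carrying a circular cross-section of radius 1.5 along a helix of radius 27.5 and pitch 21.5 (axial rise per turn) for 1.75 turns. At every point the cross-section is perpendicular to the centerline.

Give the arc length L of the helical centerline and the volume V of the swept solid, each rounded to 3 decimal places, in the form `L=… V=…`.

2πR = 2π·27.5 = 172.787596
per-turn = √(172.787596² + 21.5²) = √(29855.5533 + 462.25) = √30317.8033 = 174.120083
L = 1.75 × 174.120083 = 304.710145
V = π·1.5² × L = 7.068583 × 304.710145 = 2153.869096

L=304.710 V=2153.869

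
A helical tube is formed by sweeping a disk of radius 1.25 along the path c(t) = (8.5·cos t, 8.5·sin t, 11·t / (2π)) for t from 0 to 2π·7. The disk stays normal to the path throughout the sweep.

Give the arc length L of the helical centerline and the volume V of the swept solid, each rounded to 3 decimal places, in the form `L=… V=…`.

L=381.697 V=1873.650

2πR = 2π·8.5 = 53.407075
per-turn = √(53.407075² + 11²) = √(2852.3157 + 121) = √2973.3157 = 54.528118
L = 7 × 54.528118 = 381.696827
V = π·1.25² × L = 4.908739 × 381.696827 = 1873.649919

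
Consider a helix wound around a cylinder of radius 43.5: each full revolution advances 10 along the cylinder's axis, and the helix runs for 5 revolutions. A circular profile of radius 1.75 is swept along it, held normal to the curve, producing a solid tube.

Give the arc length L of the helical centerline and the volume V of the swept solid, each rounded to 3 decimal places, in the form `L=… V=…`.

L=1367.507 V=13156.961

2πR = 2π·43.5 = 273.318561
per-turn = √(273.318561² + 10²) = √(74703.0357 + 100) = √74803.0357 = 273.501436
L = 5 × 273.501436 = 1367.507182
V = π·1.75² × L = 9.621128 × 1367.507182 = 13156.960957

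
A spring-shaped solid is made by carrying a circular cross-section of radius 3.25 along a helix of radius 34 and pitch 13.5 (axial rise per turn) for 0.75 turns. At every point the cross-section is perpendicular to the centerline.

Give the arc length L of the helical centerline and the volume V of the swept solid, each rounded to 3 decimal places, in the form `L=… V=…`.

L=160.541 V=5327.238

2πR = 2π·34 = 213.628300
per-turn = √(213.628300² + 13.5²) = √(45637.0508 + 182.25) = √45819.3008 = 214.054434
L = 0.75 × 214.054434 = 160.540826
V = π·3.25² × L = 33.183072 × 160.540826 = 5327.237838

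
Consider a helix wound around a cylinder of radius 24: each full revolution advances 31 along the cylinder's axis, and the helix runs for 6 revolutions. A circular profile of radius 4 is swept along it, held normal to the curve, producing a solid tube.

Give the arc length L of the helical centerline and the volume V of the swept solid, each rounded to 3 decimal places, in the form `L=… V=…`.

2πR = 2π·24 = 150.796447
per-turn = √(150.796447² + 31²) = √(22739.5685 + 961) = √23700.5685 = 153.949890
L = 6 × 153.949890 = 923.699338
V = π·4² × L = 50.265482 × 923.699338 = 46430.192882

L=923.699 V=46430.193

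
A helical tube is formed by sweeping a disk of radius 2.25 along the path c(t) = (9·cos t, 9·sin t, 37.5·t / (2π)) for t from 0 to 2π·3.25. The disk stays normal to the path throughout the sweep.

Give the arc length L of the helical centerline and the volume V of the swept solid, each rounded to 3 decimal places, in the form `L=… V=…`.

L=220.522 V=3507.244

2πR = 2π·9 = 56.548668
per-turn = √(56.548668² + 37.5²) = √(3197.7518 + 1406.25) = √4604.0018 = 67.852795
L = 3.25 × 67.852795 = 220.521585
V = π·2.25² × L = 15.904313 × 220.521585 = 3507.244263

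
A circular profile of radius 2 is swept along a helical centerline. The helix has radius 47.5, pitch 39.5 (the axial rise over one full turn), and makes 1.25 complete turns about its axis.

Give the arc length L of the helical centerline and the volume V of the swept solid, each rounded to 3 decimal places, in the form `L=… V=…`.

2πR = 2π·47.5 = 298.451302
per-turn = √(298.451302² + 39.5²) = √(89073.1797 + 1560.25) = √90633.4297 = 301.053865
L = 1.25 × 301.053865 = 376.317331
V = π·2² × L = 12.566371 × 376.317331 = 4728.943055

L=376.317 V=4728.943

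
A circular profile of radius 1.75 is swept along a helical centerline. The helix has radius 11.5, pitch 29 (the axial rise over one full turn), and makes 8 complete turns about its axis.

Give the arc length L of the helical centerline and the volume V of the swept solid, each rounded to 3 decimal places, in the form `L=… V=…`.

2πR = 2π·11.5 = 72.256631
per-turn = √(72.256631² + 29²) = √(5221.0207 + 841) = √6062.0207 = 77.858980
L = 8 × 77.858980 = 622.871838
V = π·1.75² × L = 9.621128 × 622.871838 = 5992.729371

L=622.872 V=5992.729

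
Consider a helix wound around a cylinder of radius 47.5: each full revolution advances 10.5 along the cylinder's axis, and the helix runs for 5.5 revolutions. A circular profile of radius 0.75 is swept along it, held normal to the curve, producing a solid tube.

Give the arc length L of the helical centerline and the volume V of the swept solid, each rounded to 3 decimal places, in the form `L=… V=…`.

L=1642.498 V=2902.533

2πR = 2π·47.5 = 298.451302
per-turn = √(298.451302² + 10.5²) = √(89073.1797 + 110.25) = √89183.4297 = 298.635948
L = 5.5 × 298.635948 = 1642.497717
V = π·0.75² × L = 1.767146 × 1642.497717 = 2902.533052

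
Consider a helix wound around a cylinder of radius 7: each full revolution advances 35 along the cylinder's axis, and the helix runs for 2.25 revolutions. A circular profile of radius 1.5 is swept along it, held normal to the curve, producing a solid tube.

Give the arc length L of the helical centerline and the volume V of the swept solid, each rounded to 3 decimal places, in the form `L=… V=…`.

2πR = 2π·7 = 43.982297
per-turn = √(43.982297² + 35²) = √(1934.4425 + 1225) = √3159.4425 = 56.208918
L = 2.25 × 56.208918 = 126.470065
V = π·1.5² × L = 7.068583 × 126.470065 = 893.964214

L=126.470 V=893.964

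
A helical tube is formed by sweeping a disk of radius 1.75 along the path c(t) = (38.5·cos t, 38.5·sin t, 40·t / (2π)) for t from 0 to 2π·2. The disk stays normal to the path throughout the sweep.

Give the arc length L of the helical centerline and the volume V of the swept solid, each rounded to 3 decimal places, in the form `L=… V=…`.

2πR = 2π·38.5 = 241.902634
per-turn = √(241.902634² + 40²) = √(58516.8845 + 1600) = √60116.8845 = 245.187448
L = 2 × 245.187448 = 490.374895
V = π·1.75² × L = 9.621128 × 490.374895 = 4717.959392

L=490.375 V=4717.959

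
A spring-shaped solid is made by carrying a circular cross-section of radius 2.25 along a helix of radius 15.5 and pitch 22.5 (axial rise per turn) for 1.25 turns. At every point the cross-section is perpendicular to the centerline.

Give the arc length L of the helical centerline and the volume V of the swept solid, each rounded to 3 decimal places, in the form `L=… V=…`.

L=124.943 V=1987.138

2πR = 2π·15.5 = 97.389372
per-turn = √(97.389372² + 22.5²) = √(9484.6898 + 506.25) = √9990.9398 = 99.954689
L = 1.25 × 99.954689 = 124.943361
V = π·2.25² × L = 15.904313 × 124.943361 = 1987.138298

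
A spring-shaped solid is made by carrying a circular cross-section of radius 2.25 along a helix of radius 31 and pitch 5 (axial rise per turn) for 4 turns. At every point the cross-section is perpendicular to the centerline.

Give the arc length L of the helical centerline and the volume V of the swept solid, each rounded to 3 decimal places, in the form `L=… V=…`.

L=779.372 V=12395.370

2πR = 2π·31 = 194.778745
per-turn = √(194.778745² + 5²) = √(37938.7593 + 25) = √37963.7593 = 194.842909
L = 4 × 194.842909 = 779.371637
V = π·2.25² × L = 15.904313 × 779.371637 = 12395.370315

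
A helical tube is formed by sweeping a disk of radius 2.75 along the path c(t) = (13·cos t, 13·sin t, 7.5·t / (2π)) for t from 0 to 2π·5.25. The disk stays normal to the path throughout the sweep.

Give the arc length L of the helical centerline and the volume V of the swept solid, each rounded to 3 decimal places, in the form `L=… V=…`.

2πR = 2π·13 = 81.681409
per-turn = √(81.681409² + 7.5²) = √(6671.8526 + 56.25) = √6728.1026 = 82.025012
L = 5.25 × 82.025012 = 430.631312
V = π·2.75² × L = 23.758294 × 430.631312 = 10231.065516

L=430.631 V=10231.066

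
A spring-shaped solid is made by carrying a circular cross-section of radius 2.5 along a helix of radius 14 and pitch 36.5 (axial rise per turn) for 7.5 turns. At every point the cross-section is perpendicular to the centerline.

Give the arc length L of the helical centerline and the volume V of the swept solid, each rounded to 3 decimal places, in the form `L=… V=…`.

L=714.275 V=14024.755

2πR = 2π·14 = 87.964594
per-turn = √(87.964594² + 36.5²) = √(7737.7699 + 1332.25) = √9070.0199 = 95.236652
L = 7.5 × 95.236652 = 714.274889
V = π·2.5² × L = 19.634954 × 714.274889 = 14024.754643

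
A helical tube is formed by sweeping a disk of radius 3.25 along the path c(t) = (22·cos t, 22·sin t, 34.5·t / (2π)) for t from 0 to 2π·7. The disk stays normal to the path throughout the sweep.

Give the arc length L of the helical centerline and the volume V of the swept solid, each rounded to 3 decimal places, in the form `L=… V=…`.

2πR = 2π·22 = 138.230077
per-turn = √(138.230077² + 34.5²) = √(19107.5541 + 1190.25) = √20297.8041 = 142.470362
L = 7 × 142.470362 = 997.292536
V = π·3.25² × L = 33.183072 × 997.292536 = 33093.230422

L=997.293 V=33093.230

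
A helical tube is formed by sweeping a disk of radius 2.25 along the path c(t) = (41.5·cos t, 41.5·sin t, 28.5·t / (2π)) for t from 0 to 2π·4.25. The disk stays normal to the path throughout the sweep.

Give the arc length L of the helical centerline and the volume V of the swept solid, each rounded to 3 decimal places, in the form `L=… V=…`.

2πR = 2π·41.5 = 260.752190
per-turn = √(260.752190² + 28.5²) = √(67991.7047 + 812.25) = √68803.9547 = 262.305079
L = 4.25 × 262.305079 = 1114.796588
V = π·2.25² × L = 15.904313 × 1114.796588 = 17730.073650

L=1114.797 V=17730.074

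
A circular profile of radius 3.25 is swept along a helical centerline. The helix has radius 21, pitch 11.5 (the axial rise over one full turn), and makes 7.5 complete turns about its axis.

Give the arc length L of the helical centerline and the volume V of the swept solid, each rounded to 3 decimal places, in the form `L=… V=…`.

L=993.353 V=32962.511

2πR = 2π·21 = 131.946891
per-turn = √(131.946891² + 11.5²) = √(17409.9822 + 132.25) = √17542.2322 = 132.447092
L = 7.5 × 132.447092 = 993.353190
V = π·3.25² × L = 33.183072 × 993.353190 = 32962.510811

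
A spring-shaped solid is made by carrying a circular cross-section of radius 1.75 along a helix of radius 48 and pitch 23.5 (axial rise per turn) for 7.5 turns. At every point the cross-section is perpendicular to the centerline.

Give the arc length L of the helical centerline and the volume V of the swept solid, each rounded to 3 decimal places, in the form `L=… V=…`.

2πR = 2π·48 = 301.592895
per-turn = √(301.592895² + 23.5²) = √(90958.2742 + 552.25) = √91510.5242 = 302.507065
L = 7.5 × 302.507065 = 2268.802985
V = π·1.75² × L = 9.621128 × 2268.802985 = 21828.442793

L=2268.803 V=21828.443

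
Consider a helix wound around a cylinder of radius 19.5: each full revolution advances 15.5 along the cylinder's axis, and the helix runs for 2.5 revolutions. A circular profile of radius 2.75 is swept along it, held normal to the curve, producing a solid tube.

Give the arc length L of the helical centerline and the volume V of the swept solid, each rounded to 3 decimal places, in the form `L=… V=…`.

2πR = 2π·19.5 = 122.522113
per-turn = √(122.522113² + 15.5²) = √(15011.6683 + 240.25) = √15251.9183 = 123.498657
L = 2.5 × 123.498657 = 308.746643
V = π·2.75² × L = 23.758294 × 308.746643 = 7335.293644

L=308.747 V=7335.294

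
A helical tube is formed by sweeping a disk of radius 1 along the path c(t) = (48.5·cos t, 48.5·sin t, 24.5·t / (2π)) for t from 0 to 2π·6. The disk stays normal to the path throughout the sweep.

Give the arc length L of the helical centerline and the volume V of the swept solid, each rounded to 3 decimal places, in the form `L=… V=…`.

L=1834.307 V=5762.644

2πR = 2π·48.5 = 304.734487
per-turn = √(304.734487² + 24.5²) = √(92863.1078 + 600.25) = √93463.3578 = 305.717775
L = 6 × 305.717775 = 1834.306649
V = π·1² × L = 3.141593 × 1834.306649 = 5762.644292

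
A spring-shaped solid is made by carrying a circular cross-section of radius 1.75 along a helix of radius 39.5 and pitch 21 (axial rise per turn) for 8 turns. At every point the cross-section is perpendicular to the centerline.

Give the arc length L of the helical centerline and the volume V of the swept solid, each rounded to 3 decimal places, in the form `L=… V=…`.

2πR = 2π·39.5 = 248.185820
per-turn = √(248.185820² + 21²) = √(61596.2011 + 441) = √62037.2011 = 249.072682
L = 8 × 249.072682 = 1992.581458
V = π·1.75² × L = 9.621128 × 1992.581458 = 19170.880268

L=1992.581 V=19170.880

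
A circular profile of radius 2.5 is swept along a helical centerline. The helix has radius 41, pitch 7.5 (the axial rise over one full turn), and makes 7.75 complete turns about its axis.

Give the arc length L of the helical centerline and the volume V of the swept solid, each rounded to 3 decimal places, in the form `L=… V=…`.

L=1997.328 V=39217.445

2πR = 2π·41 = 257.610598
per-turn = √(257.610598² + 7.5²) = √(66363.2200 + 56.25) = √66419.4700 = 257.719751
L = 7.75 × 257.719751 = 1997.328069
V = π·2.5² × L = 19.634954 × 1997.328069 = 39217.444933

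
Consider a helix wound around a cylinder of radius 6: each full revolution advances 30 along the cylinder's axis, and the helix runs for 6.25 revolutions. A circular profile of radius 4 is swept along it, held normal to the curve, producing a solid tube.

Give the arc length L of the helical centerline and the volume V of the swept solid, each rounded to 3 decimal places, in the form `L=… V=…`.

2πR = 2π·6 = 37.699112
per-turn = √(37.699112² + 30²) = √(1421.2230 + 900) = √2321.2230 = 48.179073
L = 6.25 × 48.179073 = 301.119204
V = π·4² × L = 50.265482 × 301.119204 = 15135.902044

L=301.119 V=15135.902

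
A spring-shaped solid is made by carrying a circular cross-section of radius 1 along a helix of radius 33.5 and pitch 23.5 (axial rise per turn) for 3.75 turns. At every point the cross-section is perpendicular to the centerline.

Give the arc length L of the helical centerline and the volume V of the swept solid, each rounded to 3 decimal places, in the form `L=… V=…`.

2πR = 2π·33.5 = 210.486708
per-turn = √(210.486708² + 23.5²) = √(44304.6542 + 552.25) = √44856.9042 = 211.794486
L = 3.75 × 211.794486 = 794.229321
V = π·1² × L = 3.141593 × 794.229321 = 2495.145001

L=794.229 V=2495.145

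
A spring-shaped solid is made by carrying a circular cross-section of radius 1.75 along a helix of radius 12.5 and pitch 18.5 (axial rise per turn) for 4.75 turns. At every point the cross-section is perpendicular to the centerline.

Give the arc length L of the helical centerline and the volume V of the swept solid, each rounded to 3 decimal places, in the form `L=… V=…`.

L=383.274 V=3687.527

2πR = 2π·12.5 = 78.539816
per-turn = √(78.539816² + 18.5²) = √(6168.5028 + 342.25) = √6510.7528 = 80.689236
L = 4.75 × 80.689236 = 383.273869
V = π·1.75² × L = 9.621128 × 383.273869 = 3687.526765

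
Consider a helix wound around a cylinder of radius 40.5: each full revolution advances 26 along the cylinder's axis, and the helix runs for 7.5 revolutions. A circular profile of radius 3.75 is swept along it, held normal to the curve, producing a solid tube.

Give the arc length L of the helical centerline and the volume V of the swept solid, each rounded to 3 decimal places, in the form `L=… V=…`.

L=1918.454 V=84754.683

2πR = 2π·40.5 = 254.469005
per-turn = √(254.469005² + 26²) = √(64754.4745 + 676) = √65430.4745 = 255.793812
L = 7.5 × 255.793812 = 1918.453593
V = π·3.75² × L = 44.178647 × 1918.453593 = 84754.683487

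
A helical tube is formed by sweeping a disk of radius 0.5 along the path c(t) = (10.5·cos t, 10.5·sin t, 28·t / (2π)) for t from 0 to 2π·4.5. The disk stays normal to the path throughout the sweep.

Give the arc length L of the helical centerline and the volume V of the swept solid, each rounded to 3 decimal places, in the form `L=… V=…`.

L=322.512 V=253.300

2πR = 2π·10.5 = 65.973446
per-turn = √(65.973446² + 28²) = √(4352.4955 + 784) = √5136.4955 = 71.669349
L = 4.5 × 71.669349 = 322.512069
V = π·0.5² × L = 0.785398 × 322.512069 = 253.300387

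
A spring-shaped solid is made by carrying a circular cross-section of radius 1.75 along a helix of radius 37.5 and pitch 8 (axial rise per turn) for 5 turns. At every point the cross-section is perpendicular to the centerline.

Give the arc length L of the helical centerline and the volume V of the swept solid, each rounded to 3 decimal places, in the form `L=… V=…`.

2πR = 2π·37.5 = 235.619449
per-turn = √(235.619449² + 8²) = √(55516.5248 + 64) = √55580.5248 = 235.755222
L = 5 × 235.755222 = 1178.776111
V = π·1.75² × L = 9.621128 × 1178.776111 = 11341.155256

L=1178.776 V=11341.155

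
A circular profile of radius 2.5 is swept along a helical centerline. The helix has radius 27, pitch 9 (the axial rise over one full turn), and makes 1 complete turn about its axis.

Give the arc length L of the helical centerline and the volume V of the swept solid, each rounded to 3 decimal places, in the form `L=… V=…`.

L=169.885 V=3335.676

2πR = 2π·27 = 169.646003
per-turn = √(169.646003² + 9²) = √(28779.7664 + 81) = √28860.7664 = 169.884568
L = 1 × 169.884568 = 169.884568
V = π·2.5² × L = 19.634954 × 169.884568 = 3335.675692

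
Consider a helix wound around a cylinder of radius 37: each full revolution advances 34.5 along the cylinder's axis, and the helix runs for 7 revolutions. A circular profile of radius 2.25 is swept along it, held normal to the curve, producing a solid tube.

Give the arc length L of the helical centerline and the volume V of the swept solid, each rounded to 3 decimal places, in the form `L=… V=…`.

L=1645.167 V=26165.248

2πR = 2π·37 = 232.477856
per-turn = √(232.477856² + 34.5²) = √(54045.9537 + 1190.25) = √55236.2037 = 235.023836
L = 7 × 235.023836 = 1645.166855
V = π·2.25² × L = 15.904313 × 1645.166855 = 26165.248287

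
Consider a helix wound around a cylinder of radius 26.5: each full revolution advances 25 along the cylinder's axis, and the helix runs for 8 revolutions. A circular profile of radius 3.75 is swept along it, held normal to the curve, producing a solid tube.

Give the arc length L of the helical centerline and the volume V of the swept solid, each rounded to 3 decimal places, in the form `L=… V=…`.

2πR = 2π·26.5 = 166.504411
per-turn = √(166.504411² + 25²) = √(27723.7188 + 625) = √28348.7188 = 168.370778
L = 8 × 168.370778 = 1346.966221
V = π·3.75² × L = 44.178647 × 1346.966221 = 59507.144787

L=1346.966 V=59507.145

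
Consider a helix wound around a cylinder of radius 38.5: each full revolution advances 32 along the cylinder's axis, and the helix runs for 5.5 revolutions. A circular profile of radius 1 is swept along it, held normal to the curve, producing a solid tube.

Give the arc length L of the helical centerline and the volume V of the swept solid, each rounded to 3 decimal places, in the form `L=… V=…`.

L=1342.055 V=4216.190

2πR = 2π·38.5 = 241.902634
per-turn = √(241.902634² + 32²) = √(58516.8845 + 1024) = √59540.8845 = 244.010009
L = 5.5 × 244.010009 = 1342.055050
V = π·1² × L = 3.141593 × 1342.055050 = 4216.190284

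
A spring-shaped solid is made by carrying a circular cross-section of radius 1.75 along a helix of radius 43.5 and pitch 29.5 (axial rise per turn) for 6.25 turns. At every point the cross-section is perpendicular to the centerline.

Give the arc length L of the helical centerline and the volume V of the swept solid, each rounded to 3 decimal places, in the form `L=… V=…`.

L=1718.162 V=16530.658

2πR = 2π·43.5 = 273.318561
per-turn = √(273.318561² + 29.5²) = √(74703.0357 + 870.25) = √75573.2857 = 274.905958
L = 6.25 × 274.905958 = 1718.162237
V = π·1.75² × L = 9.621128 × 1718.162237 = 16530.657952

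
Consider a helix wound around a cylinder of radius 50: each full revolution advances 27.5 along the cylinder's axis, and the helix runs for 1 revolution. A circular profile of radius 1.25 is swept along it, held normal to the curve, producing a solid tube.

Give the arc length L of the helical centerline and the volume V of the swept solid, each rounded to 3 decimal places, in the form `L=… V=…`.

L=315.361 V=1548.023

2πR = 2π·50 = 314.159265
per-turn = √(314.159265² + 27.5²) = √(98696.0440 + 756.25) = √99452.2940 = 315.360578
L = 1 × 315.360578 = 315.360578
V = π·1.25² × L = 4.908739 × 315.360578 = 1548.022616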